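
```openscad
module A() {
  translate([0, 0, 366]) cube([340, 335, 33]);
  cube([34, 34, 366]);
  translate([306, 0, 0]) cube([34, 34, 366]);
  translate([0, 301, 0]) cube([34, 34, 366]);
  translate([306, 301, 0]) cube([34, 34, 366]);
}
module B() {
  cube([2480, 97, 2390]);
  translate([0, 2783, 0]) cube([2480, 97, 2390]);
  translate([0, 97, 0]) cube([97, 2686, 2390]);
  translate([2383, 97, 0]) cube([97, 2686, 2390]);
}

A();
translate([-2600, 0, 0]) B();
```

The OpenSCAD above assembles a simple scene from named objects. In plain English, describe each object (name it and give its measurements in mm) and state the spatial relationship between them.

A is a four-legged stool. The seat is 340×335 mm, 33 mm thick, top at z = 399 mm. It stands on four square legs, each 34×34 mm in cross-section, from z = 0 to the seat underside, each flush with a corner of the seat.

B is a box-shaped house frame (walls only): outside footprint 2480×2880 mm, wall height 2390 mm, wall thickness 97 mm. The two y-facing walls run the full x-width; the two x-facing walls fit between the inner faces of the y-facing walls.

The house frame is on the floor beside the stool on its −x side.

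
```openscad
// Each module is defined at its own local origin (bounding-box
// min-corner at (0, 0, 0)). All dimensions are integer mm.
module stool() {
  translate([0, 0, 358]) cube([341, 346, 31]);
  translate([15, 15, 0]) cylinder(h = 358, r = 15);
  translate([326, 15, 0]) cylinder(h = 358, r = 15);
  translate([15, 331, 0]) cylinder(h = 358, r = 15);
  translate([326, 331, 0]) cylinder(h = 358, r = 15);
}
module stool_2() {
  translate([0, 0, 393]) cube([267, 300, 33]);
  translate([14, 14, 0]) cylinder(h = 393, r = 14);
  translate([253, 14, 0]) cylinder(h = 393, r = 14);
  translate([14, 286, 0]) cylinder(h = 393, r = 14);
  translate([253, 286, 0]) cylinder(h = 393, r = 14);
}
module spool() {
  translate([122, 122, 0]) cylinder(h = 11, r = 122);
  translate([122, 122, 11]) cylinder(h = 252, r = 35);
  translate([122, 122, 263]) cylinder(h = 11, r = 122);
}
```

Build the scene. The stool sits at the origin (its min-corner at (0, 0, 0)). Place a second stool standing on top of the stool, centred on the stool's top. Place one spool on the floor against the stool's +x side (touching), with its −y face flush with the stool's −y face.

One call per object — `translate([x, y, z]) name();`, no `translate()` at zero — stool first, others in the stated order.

stool();
translate([37, 23, 389]) stool_2();
translate([341, 0, 0]) spool();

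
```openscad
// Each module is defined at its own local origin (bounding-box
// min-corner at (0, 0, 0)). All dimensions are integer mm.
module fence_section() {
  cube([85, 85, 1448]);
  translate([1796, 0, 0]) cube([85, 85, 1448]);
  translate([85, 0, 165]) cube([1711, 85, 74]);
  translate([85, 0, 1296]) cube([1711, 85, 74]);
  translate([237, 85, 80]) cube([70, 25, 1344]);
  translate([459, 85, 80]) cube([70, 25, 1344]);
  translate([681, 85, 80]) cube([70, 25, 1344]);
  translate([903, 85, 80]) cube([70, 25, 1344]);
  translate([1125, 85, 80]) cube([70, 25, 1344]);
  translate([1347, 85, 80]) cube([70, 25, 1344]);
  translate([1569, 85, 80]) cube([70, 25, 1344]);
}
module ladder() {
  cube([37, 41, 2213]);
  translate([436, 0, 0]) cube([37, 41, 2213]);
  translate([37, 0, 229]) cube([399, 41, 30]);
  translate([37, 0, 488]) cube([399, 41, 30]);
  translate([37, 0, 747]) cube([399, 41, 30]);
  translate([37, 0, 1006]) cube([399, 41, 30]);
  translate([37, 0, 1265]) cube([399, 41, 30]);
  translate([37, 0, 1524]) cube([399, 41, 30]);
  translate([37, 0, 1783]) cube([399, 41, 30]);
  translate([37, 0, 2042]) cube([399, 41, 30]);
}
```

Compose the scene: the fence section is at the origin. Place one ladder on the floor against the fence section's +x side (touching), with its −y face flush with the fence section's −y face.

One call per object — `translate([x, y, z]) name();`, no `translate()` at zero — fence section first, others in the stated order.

fence_section();
translate([1881, 0, 0]) ladder();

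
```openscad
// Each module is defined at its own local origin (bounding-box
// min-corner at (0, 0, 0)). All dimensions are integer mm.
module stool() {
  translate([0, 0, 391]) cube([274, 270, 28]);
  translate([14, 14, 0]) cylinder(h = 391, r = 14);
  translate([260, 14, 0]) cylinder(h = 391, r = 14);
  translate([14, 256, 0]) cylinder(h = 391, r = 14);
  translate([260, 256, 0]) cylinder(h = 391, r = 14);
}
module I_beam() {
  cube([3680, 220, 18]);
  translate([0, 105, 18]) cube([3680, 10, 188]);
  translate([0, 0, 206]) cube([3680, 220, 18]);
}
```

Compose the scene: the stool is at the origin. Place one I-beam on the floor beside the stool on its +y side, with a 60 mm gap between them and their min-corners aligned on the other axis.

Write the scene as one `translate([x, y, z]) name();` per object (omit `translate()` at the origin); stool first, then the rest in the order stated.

stool();
translate([0, 330, 0]) I_beam();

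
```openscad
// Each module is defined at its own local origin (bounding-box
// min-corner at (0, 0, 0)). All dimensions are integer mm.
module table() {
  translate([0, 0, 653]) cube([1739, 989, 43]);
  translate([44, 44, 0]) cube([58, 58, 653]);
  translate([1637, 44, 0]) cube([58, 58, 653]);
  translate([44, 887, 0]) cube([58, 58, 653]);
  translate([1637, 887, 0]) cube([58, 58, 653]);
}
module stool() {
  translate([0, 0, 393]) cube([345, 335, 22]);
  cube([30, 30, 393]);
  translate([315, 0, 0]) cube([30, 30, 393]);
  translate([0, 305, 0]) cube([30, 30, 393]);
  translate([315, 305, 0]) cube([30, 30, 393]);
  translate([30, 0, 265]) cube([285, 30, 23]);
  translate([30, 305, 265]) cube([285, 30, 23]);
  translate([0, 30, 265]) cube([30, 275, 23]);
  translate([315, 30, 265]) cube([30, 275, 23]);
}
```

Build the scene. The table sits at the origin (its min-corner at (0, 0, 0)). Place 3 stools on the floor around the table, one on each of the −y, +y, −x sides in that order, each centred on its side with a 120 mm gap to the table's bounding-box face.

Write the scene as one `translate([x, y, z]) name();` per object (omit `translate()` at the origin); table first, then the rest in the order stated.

table();
translate([697, -455, 0]) stool();
translate([697, 1109, 0]) stool();
translate([-465, 327, 0]) stool();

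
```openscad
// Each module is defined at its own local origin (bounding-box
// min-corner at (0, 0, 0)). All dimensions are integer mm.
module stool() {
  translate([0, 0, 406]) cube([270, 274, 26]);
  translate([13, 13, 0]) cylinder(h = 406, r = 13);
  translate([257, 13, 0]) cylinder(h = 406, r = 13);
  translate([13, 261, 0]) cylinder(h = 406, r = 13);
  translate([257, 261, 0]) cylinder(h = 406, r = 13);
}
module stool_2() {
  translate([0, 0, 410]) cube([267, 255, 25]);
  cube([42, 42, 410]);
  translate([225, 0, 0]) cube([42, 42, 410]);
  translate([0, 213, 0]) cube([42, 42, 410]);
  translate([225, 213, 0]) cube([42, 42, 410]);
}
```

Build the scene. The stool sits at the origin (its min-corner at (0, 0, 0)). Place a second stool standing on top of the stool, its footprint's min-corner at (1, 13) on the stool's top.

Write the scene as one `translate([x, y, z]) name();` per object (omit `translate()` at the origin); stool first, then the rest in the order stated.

stool();
translate([1, 13, 432]) stool_2();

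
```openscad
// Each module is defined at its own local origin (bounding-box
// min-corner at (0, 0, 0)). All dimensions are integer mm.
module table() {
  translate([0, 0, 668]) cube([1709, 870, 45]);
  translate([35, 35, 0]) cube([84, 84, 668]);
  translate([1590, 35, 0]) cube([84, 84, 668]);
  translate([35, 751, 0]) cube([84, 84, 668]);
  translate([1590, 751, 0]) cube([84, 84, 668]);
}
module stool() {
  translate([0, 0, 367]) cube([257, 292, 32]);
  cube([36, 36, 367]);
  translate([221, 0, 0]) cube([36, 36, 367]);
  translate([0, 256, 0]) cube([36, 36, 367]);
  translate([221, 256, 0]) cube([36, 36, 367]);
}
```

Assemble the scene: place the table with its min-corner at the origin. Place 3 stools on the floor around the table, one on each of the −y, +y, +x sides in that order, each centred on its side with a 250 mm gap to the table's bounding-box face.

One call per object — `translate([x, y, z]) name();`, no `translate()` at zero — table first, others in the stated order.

table();
translate([726, -542, 0]) stool();
translate([726, 1120, 0]) stool();
translate([1959, 289, 0]) stool();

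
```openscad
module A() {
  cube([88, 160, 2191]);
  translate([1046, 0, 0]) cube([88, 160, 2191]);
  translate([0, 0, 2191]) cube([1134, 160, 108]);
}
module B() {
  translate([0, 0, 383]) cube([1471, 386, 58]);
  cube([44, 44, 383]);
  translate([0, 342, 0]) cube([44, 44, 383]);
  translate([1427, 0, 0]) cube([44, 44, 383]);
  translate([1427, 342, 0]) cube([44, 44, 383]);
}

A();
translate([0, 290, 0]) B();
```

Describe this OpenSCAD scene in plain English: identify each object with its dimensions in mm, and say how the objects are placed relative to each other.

A is a rectangular door frame: two vertical jambs of 88×160 mm section, 2191 mm tall, with a clear opening 958 mm wide between their inner faces. A header 108 mm tall and 160 mm deep lies on top of the jambs and spans the full outside width.

B is a long wooden bench with a 1471 mm (x) × 386 mm (y) seat, 58 mm thick, its top surface 441 mm above the floor. Four 44 mm square legs at the seat corners, flush with the edges, run from z = 0 to the seat underside.

The bench is on the floor beside the door frame on its +y side.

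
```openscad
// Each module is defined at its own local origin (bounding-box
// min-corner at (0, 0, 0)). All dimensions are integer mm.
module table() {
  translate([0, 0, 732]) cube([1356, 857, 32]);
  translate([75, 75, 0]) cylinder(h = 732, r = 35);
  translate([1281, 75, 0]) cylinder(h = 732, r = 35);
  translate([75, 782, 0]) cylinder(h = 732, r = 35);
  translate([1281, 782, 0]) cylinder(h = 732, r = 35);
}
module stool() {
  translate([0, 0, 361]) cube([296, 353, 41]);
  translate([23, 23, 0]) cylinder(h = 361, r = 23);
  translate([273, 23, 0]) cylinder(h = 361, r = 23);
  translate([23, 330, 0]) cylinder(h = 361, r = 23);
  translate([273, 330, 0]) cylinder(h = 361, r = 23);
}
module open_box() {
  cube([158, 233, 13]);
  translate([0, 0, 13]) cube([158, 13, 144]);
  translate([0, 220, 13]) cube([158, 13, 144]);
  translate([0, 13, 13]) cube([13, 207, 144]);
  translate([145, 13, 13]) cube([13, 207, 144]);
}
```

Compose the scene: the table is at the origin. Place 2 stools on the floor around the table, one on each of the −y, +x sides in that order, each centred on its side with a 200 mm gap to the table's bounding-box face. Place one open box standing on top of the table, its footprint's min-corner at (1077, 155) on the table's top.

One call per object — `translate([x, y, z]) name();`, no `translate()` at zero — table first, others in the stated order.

table();
translate([530, -553, 0]) stool();
translate([1556, 252, 0]) stool();
translate([1077, 155, 764]) open_box();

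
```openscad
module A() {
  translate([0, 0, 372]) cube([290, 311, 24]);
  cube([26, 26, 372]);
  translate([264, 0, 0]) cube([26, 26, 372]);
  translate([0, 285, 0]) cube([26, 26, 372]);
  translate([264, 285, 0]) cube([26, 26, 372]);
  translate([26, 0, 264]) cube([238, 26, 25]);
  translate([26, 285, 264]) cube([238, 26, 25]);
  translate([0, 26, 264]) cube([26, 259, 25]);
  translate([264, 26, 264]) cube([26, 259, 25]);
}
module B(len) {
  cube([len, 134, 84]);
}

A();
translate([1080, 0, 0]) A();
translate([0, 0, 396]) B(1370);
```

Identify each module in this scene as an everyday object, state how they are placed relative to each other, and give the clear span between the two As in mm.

A is a stool. B is a beam. A beam spans the tops of two stools. The clear span between the two stools is 790 mm.

Second stool starts at x = 1080; first ends at x = 290; clear span = 1080 − 290 = 790 mm.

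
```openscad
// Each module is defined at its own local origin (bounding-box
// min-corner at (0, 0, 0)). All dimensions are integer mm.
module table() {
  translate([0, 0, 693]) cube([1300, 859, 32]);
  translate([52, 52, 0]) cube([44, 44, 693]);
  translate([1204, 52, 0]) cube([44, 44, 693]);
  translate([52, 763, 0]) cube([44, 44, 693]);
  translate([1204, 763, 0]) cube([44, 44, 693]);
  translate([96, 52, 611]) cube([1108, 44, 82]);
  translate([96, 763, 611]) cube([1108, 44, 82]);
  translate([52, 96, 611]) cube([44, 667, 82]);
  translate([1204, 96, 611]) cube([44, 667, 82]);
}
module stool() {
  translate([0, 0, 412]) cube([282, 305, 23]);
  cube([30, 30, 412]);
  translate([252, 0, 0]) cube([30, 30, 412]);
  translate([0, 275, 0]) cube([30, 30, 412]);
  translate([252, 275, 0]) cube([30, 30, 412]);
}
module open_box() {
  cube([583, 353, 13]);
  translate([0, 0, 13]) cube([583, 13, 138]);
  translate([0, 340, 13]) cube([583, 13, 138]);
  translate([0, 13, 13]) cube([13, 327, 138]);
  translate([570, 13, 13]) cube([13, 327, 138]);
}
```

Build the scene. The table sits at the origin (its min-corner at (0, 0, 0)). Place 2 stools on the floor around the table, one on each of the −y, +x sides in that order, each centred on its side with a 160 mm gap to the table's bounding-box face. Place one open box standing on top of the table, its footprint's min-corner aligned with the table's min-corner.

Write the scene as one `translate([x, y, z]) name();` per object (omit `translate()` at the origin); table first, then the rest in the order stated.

table();
translate([509, -465, 0]) stool();
translate([1460, 277, 0]) stool();
translate([0, 0, 725]) open_box();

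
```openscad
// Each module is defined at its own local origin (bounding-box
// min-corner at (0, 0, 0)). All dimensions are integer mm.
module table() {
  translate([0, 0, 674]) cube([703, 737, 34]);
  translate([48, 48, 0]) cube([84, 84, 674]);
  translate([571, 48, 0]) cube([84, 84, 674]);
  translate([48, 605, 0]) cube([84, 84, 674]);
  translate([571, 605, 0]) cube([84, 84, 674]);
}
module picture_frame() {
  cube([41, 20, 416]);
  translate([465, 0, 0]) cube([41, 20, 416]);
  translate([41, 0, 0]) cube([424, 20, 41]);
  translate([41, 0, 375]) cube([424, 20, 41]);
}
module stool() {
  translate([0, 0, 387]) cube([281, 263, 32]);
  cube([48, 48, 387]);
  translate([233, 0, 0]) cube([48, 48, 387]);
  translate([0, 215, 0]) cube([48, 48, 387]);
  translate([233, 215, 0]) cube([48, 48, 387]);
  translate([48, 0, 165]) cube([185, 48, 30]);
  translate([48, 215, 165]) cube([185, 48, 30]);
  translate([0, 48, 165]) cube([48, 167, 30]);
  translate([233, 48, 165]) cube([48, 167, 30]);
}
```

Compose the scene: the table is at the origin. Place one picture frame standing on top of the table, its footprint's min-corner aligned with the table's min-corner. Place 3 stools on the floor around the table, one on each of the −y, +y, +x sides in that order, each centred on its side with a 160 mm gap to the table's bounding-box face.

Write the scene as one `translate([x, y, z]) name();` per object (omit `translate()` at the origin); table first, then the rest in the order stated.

table();
translate([0, 0, 708]) picture_frame();
translate([211, -423, 0]) stool();
translate([211, 897, 0]) stool();
translate([863, 237, 0]) stool();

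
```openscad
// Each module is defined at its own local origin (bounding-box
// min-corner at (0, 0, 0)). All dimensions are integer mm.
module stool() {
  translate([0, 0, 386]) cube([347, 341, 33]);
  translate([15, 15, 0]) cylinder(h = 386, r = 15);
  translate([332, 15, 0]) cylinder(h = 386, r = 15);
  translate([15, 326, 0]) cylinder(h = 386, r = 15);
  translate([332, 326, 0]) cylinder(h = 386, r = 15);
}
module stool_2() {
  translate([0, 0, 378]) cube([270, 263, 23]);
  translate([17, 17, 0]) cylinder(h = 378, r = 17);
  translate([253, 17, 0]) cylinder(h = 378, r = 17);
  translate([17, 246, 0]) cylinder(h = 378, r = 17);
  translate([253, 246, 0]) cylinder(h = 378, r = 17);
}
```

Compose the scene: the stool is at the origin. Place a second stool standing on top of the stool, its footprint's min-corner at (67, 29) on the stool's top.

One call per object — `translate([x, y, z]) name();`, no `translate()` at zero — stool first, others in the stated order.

stool();
translate([67, 29, 419]) stool_2();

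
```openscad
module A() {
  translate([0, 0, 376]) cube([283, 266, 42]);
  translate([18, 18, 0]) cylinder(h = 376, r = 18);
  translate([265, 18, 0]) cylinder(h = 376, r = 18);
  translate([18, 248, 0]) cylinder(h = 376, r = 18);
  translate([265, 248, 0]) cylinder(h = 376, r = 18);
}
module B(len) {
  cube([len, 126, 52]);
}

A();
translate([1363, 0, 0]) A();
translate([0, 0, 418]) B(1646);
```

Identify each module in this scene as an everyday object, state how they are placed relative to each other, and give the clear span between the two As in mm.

A is a stool. B is a beam. A beam spans the tops of two stools. The clear span between the two stools is 1080 mm.

Second stool starts at x = 1363; first ends at x = 283; clear span = 1363 − 283 = 1080 mm.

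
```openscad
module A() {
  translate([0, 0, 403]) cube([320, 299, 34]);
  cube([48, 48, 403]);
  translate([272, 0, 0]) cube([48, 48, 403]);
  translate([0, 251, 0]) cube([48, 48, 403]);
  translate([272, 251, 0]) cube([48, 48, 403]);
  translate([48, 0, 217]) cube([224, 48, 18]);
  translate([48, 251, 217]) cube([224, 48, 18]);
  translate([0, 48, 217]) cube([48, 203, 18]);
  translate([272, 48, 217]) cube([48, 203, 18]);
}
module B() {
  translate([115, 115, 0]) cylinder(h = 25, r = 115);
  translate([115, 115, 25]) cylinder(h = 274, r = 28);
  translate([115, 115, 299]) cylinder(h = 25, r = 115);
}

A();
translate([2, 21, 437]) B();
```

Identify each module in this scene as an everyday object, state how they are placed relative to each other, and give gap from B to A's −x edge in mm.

The spool's min-x is at 2; the stool's min-x is 0; gap = 2 mm.

A is a stool. B is a spool. The spool is on top of the stool. The gap from the spool to the stool's −x edge is 2 mm.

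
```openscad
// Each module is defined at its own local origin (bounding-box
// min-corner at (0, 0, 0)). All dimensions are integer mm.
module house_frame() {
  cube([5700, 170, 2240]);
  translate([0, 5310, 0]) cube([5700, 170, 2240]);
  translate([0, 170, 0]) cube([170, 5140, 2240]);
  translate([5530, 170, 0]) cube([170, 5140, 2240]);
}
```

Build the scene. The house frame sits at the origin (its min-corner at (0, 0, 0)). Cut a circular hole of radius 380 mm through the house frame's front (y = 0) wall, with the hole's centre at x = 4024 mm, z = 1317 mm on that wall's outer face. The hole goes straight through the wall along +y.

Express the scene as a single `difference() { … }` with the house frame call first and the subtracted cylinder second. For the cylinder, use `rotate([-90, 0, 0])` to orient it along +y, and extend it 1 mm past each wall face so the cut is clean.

difference() {
  house_frame();
  translate([4024, -1, 1317]) rotate([-90, 0, 0]) cylinder(h = 172, r = 380);
}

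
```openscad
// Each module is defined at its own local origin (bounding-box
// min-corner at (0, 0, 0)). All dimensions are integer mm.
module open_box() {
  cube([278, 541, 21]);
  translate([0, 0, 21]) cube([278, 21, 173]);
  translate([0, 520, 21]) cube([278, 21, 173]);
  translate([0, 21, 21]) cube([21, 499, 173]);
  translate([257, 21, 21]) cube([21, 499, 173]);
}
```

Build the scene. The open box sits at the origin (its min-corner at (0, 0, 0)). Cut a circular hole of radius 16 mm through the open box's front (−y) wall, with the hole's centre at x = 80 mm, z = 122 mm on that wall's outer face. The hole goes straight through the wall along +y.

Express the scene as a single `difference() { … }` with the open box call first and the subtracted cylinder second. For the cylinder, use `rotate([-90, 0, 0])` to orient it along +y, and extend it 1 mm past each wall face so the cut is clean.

difference() {
  open_box();
  translate([80, -1, 122]) rotate([-90, 0, 0]) cylinder(h = 23, r = 16);
}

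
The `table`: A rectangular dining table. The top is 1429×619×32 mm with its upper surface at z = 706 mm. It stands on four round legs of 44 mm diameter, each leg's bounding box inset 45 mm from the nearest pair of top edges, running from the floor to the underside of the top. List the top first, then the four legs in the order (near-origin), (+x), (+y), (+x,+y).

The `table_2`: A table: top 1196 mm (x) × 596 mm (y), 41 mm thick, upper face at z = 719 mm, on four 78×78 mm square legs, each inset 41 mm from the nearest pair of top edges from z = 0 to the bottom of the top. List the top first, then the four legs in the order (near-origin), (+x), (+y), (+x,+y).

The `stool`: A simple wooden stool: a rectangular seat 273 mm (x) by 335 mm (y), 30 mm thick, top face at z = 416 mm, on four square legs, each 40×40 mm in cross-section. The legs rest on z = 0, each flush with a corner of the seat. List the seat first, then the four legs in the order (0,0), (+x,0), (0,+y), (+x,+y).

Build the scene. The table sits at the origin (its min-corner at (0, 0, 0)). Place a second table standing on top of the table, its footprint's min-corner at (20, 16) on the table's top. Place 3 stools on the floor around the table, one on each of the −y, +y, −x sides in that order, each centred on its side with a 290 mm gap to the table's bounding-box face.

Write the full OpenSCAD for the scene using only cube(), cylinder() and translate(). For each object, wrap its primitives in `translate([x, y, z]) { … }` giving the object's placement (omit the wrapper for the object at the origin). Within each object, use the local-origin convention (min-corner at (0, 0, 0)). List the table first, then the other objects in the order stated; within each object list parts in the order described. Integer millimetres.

translate([0, 0, 674]) cube([1429, 619, 32]);
translate([67, 67, 0]) cylinder(h = 674, r = 22);
translate([1362, 67, 0]) cylinder(h = 674, r = 22);
translate([67, 552, 0]) cylinder(h = 674, r = 22);
translate([1362, 552, 0]) cylinder(h = 674, r = 22);
translate([20, 16, 706]) {
  translate([0, 0, 678]) cube([1196, 596, 41]);
  translate([41, 41, 0]) cube([78, 78, 678]);
  translate([1077, 41, 0]) cube([78, 78, 678]);
  translate([41, 477, 0]) cube([78, 78, 678]);
  translate([1077, 477, 0]) cube([78, 78, 678]);
}
translate([578, -625, 0]) {
  translate([0, 0, 386]) cube([273, 335, 30]);
  cube([40, 40, 386]);
  translate([233, 0, 0]) cube([40, 40, 386]);
  translate([0, 295, 0]) cube([40, 40, 386]);
  translate([233, 295, 0]) cube([40, 40, 386]);
}
translate([578, 909, 0]) {
  translate([0, 0, 386]) cube([273, 335, 30]);
  cube([40, 40, 386]);
  translate([233, 0, 0]) cube([40, 40, 386]);
  translate([0, 295, 0]) cube([40, 40, 386]);
  translate([233, 295, 0]) cube([40, 40, 386]);
}
translate([-563, 142, 0]) {
  translate([0, 0, 386]) cube([273, 335, 30]);
  cube([40, 40, 386]);
  translate([233, 0, 0]) cube([40, 40, 386]);
  translate([0, 295, 0]) cube([40, 40, 386]);
  translate([233, 295, 0]) cube([40, 40, 386]);
}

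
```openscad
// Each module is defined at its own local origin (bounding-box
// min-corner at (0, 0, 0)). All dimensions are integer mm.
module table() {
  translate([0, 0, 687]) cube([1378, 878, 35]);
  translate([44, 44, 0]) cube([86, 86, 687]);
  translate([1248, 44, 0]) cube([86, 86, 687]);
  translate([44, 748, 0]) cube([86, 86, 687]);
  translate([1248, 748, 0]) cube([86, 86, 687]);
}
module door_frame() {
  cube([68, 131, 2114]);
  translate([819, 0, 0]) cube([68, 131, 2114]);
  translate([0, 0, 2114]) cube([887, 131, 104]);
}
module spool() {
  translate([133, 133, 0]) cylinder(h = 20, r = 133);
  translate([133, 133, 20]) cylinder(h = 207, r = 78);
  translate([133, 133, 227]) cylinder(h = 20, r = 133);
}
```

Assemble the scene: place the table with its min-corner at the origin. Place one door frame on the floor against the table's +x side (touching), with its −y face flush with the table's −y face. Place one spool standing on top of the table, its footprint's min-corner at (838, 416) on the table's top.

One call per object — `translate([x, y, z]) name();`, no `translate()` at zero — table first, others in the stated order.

table();
translate([1378, 0, 0]) door_frame();
translate([838, 416, 722]) spool();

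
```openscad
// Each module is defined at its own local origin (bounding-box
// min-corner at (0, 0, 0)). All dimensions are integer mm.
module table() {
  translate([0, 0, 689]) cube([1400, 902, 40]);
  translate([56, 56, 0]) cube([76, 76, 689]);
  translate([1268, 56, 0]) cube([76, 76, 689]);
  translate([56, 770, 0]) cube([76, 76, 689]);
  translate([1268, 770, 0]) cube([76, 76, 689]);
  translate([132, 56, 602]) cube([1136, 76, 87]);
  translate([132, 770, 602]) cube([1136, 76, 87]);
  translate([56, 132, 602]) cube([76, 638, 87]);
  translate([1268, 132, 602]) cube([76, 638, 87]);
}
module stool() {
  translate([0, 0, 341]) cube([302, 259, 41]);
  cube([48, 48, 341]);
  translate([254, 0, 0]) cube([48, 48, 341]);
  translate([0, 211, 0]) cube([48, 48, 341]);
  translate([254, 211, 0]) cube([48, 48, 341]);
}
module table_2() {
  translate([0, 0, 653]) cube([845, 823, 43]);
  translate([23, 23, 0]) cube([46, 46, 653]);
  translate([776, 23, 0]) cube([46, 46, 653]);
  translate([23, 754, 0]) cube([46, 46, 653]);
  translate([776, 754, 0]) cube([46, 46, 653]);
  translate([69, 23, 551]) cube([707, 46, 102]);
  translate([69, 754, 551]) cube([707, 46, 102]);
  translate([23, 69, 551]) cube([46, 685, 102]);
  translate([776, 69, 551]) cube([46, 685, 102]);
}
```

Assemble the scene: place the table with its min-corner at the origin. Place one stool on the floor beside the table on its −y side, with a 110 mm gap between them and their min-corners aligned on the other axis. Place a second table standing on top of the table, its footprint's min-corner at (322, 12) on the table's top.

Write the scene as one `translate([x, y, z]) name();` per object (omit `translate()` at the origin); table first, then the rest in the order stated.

table();
translate([0, -369, 0]) stool();
translate([322, 12, 729]) table_2();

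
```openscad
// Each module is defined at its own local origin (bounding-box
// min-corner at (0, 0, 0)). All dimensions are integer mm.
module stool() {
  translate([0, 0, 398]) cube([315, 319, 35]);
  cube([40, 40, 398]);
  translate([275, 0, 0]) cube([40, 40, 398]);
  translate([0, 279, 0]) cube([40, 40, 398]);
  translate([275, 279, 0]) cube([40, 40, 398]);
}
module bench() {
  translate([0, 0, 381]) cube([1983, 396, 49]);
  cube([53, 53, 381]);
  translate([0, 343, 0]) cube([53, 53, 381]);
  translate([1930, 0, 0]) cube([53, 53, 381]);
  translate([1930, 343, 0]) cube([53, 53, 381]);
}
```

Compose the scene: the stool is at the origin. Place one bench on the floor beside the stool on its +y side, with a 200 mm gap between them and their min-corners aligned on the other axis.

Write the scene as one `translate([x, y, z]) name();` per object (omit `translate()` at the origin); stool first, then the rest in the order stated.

stool();
translate([0, 519, 0]) bench();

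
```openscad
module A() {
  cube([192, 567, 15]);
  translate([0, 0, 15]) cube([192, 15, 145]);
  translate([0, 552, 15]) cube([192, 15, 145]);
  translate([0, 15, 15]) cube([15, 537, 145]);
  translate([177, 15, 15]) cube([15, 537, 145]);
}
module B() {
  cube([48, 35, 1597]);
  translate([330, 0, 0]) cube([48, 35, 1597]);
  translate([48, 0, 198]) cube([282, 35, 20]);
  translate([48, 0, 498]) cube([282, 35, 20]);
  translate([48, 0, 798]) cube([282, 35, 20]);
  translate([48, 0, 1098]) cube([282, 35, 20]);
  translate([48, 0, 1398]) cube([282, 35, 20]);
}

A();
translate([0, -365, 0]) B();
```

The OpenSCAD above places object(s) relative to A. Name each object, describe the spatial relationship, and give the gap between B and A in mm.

The ladder's nearest face is 330 mm from the open box's −y face.

A is an open box. B is a ladder. The ladder is on the floor beside the open box on its −y side. The gap between the ladder and the open box is 330 mm.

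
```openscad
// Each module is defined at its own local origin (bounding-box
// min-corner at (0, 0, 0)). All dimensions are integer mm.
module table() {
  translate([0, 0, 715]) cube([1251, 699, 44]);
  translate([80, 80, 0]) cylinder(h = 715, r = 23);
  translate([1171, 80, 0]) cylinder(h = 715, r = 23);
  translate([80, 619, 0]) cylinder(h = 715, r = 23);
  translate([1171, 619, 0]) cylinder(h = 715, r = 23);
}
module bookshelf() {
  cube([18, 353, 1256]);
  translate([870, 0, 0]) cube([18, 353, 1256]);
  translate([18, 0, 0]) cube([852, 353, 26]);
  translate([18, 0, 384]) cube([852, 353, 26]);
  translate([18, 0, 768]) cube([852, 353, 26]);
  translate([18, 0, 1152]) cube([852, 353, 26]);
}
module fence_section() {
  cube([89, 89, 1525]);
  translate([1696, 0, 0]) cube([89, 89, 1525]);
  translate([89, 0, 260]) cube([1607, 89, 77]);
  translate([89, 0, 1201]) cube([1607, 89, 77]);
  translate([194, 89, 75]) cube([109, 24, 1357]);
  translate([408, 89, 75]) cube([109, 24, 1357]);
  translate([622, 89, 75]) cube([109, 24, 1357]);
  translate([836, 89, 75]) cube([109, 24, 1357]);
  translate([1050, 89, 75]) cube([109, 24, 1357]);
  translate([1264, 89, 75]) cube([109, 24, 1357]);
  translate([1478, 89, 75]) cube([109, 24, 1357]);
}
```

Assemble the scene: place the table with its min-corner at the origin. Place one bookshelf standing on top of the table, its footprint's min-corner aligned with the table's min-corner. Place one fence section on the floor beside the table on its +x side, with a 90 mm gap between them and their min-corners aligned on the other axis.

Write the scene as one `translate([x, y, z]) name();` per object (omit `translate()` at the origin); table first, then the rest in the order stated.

table();
translate([0, 0, 759]) bookshelf();
translate([1341, 0, 0]) fence_section();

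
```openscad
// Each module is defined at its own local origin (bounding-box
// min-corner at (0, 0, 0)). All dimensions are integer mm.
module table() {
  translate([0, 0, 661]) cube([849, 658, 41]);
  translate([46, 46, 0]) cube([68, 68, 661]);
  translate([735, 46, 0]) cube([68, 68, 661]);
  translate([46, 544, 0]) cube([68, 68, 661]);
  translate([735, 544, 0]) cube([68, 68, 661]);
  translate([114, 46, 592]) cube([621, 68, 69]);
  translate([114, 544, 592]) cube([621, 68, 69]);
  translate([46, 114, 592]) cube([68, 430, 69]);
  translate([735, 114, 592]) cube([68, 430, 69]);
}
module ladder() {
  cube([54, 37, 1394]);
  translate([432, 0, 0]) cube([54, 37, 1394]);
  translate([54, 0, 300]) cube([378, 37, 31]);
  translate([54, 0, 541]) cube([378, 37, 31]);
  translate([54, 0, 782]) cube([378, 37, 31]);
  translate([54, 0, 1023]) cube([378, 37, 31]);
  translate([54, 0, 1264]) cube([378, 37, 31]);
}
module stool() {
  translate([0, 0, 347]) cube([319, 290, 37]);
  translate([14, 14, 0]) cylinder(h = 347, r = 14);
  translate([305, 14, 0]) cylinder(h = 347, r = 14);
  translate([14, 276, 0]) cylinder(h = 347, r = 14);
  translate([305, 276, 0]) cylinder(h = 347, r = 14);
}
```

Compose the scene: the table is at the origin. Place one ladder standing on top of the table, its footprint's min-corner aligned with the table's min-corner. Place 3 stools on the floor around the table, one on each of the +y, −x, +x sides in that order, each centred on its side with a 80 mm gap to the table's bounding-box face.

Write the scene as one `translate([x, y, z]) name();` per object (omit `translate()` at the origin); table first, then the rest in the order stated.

table();
translate([0, 0, 702]) ladder();
translate([265, 738, 0]) stool();
translate([-399, 184, 0]) stool();
translate([929, 184, 0]) stool();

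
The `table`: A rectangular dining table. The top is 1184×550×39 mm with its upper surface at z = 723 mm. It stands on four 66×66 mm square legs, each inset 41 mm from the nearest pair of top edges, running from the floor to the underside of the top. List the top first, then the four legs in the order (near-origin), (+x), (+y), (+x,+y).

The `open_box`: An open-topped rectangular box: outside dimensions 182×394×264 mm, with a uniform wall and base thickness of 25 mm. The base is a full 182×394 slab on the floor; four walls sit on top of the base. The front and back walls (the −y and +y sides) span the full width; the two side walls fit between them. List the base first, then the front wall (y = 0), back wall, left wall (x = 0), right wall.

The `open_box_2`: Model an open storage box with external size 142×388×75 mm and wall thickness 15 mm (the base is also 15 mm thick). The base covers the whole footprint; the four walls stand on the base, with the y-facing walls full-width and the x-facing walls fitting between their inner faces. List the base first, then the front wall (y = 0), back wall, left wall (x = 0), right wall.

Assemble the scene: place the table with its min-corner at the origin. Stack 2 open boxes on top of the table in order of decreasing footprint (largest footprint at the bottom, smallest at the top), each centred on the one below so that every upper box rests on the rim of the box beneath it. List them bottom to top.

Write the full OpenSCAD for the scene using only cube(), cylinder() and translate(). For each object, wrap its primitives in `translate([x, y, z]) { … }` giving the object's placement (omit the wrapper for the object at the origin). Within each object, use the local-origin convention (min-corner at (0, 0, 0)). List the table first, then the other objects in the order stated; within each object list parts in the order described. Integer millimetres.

translate([0, 0, 684]) cube([1184, 550, 39]);
translate([41, 41, 0]) cube([66, 66, 684]);
translate([1077, 41, 0]) cube([66, 66, 684]);
translate([41, 443, 0]) cube([66, 66, 684]);
translate([1077, 443, 0]) cube([66, 66, 684]);
translate([501, 78, 723]) {
  cube([182, 394, 25]);
  translate([0, 0, 25]) cube([182, 25, 239]);
  translate([0, 369, 25]) cube([182, 25, 239]);
  translate([0, 25, 25]) cube([25, 344, 239]);
  translate([157, 25, 25]) cube([25, 344, 239]);
}
translate([521, 81, 987]) {
  cube([142, 388, 15]);
  translate([0, 0, 15]) cube([142, 15, 60]);
  translate([0, 373, 15]) cube([142, 15, 60]);
  translate([0, 15, 15]) cube([15, 358, 60]);
  translate([127, 15, 15]) cube([15, 358, 60]);
}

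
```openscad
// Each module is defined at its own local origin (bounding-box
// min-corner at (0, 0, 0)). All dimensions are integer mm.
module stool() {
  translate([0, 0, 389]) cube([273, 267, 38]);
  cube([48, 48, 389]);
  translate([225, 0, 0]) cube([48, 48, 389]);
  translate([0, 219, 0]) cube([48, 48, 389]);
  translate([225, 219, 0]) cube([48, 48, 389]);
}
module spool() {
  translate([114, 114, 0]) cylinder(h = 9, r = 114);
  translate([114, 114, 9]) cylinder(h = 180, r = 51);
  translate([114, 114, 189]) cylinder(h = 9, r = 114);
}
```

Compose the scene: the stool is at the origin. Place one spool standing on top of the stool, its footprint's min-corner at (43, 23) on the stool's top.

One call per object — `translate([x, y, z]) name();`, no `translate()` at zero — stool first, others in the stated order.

stool();
translate([43, 23, 427]) spool();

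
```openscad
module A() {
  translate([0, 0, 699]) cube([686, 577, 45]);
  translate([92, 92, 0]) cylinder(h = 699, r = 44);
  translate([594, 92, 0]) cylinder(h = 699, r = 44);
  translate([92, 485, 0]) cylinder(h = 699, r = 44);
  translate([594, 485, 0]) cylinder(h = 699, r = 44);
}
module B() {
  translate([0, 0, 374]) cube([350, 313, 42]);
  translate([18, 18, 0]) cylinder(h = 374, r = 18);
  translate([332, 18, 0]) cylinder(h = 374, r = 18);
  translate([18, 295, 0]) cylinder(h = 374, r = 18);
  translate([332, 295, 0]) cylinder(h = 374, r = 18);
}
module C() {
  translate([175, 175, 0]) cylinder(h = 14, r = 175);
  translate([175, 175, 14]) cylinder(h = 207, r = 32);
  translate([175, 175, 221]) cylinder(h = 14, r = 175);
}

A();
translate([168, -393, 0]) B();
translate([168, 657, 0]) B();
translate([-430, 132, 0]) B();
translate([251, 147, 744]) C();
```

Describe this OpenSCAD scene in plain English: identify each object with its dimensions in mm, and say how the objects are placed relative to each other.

A is a rectangular dining table. The top is 686×577×45 mm with its upper surface at z = 744 mm. It stands on four round legs of 88 mm diameter, each leg's bounding box inset 48 mm from the nearest pair of top edges, running from the floor to the underside of the top.

B is a simple wooden stool: a rectangular seat 350 mm (x) by 313 mm (y), 42 mm thick, top face at z = 416 mm, on four round legs, each 36 mm in diameter. The legs rest on z = 0, each leg's axis is inset half a diameter from the nearest pair of seat edges (so the leg's bounding box is flush with the corner).

C is a spool: two coaxial disc flanges of radius 175 mm and thickness 14 mm, joined by a core cylinder of radius 32 mm and height 207 mm. The lower flange rests on z = 0 and the three cylinders share a vertical axis.

Three stools sit around the table at the −y, +y, −x sides. The spool is on top of the table.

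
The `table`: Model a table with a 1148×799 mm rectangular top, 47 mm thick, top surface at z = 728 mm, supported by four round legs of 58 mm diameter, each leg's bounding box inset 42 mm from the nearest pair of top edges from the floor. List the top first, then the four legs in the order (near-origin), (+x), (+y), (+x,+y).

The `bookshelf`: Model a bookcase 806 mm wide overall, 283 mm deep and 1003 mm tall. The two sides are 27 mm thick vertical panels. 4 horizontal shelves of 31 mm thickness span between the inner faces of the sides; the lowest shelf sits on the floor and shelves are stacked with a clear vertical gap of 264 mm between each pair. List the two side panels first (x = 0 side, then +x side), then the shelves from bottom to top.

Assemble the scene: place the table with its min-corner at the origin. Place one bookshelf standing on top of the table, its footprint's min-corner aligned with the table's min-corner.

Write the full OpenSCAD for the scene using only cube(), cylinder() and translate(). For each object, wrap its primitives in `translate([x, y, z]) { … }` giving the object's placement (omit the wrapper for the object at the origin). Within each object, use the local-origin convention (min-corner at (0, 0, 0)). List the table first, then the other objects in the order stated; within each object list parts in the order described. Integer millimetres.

translate([0, 0, 681]) cube([1148, 799, 47]);
translate([71, 71, 0]) cylinder(h = 681, r = 29);
translate([1077, 71, 0]) cylinder(h = 681, r = 29);
translate([71, 728, 0]) cylinder(h = 681, r = 29);
translate([1077, 728, 0]) cylinder(h = 681, r = 29);
translate([0, 0, 728]) {
  cube([27, 283, 1003]);
  translate([779, 0, 0]) cube([27, 283, 1003]);
  translate([27, 0, 0]) cube([752, 283, 31]);
  translate([27, 0, 295]) cube([752, 283, 31]);
  translate([27, 0, 590]) cube([752, 283, 31]);
  translate([27, 0, 885]) cube([752, 283, 31]);
}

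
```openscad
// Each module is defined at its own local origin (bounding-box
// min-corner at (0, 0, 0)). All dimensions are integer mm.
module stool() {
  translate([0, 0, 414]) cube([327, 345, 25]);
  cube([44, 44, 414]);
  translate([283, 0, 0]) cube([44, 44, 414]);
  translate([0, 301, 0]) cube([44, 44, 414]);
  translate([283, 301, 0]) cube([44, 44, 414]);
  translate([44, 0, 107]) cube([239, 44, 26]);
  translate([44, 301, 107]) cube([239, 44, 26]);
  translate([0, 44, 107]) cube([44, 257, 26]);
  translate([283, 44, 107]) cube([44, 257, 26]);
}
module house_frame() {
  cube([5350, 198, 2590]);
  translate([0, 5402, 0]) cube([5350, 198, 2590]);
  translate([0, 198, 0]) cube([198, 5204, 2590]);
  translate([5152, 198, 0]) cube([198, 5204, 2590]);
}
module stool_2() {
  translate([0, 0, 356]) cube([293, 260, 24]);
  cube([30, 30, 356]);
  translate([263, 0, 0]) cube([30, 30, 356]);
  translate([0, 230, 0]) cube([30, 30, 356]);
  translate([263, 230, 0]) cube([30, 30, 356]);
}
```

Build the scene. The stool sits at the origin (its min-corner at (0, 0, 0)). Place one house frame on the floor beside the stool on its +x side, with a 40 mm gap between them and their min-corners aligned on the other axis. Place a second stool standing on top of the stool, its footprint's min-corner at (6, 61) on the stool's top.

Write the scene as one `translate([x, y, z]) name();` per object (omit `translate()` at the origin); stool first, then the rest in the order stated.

stool();
translate([367, 0, 0]) house_frame();
translate([6, 61, 439]) stool_2();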